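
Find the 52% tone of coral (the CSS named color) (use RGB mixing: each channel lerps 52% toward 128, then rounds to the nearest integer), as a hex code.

CSS coral is rgb(255, 127, 80).
A 52% tone moves each channel 52% toward 128:
  R: 255 − 66.04 = 188.96 → 189
  G: 127 + 0.52×(128−127) = 127 + 0.52 = 127.52 → 128
  B: 80 + 0.52×(128−80) = 80 + 24.96 = 104.96 → 105
rgb(189, 128, 105) = #bd8069.

#bd8069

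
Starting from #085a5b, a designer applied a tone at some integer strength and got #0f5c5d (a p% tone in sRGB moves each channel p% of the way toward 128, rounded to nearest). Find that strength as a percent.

6%

#085a5b is rgb(8, 90, 91); #0f5c5d is rgb(15, 92, 93).
On the R channel (widest range): 15 ≈ 8 + (p/100)(128 − 8), so p ≈ 100×(15 − 8)/(128 − 8) = 700/120 = 5.83.
p = 6 reproduces all three channels after rounding.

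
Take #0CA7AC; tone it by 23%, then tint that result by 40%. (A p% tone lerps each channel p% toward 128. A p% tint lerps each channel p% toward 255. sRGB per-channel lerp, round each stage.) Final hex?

#0CA7AC is rgb(12, 167, 172).
A 23% tone moves each channel 23% toward 128:
  R: 12 + 0.23×(128−12) = 12 + 26.68 = 38.68 → 39
  G: 167 − 8.97 = 158.03 → 158
  B: 172 + 0.23×(128−172) = 172 − 10.12 = 161.88 → 162
After the tone: rgb(39, 158, 162) = #279EA2.
Lerp each channel 40% toward 255:
  R: 39 + 0.4×(255−39) = 39 + 86.4 = 125.4 → 125
  G: 158 + 0.4×(255−158) = 158 + 38.8 = 196.8 → 197
  B: 162 + 37.2 = 199.2 → 199
rgb(125, 197, 199) = #7DC5C7.

#7DC5C7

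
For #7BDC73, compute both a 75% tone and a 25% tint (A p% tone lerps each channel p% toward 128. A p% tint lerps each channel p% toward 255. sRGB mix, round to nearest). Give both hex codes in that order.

#7F977D, #9CE596

#7BDC73 is rgb(123, 220, 115).
75% tone:
  R: 123 + 0.75×(128−123) = 123 + 3.75 = 126.75 → 127
  G: 220 + 0.75×(128−220) = 220 − 69 = 151 → 151
  B: 115 + 0.75×(128−115) = 115 + 9.75 = 124.75 → 125
  → #7F977D
25% tint:
  R: 123 + 33 = 156 → 156
  G: 220 + 0.25×(255−220) = 220 + 8.75 = 228.75 → 229
  B: 115 + 0.25×(255−115) = 115 + 35 = 150 → 150
  → #9CE596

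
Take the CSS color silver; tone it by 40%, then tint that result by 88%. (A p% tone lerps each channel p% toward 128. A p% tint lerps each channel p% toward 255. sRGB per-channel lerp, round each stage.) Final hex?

CSS silver is rgb(192, 192, 192).
Per channel, c → c + 0.4(128 − c):
  R: 192 + 0.4×(128−192) = 192 − 25.6 = 166.4 → 166
  G: 192 + 0.4×(128−192) = 192 − 25.6 = 166.4 → 166
  B: 192 + 0.4×(128−192) = 192 − 25.6 = 166.4 → 166
After the tone: rgb(166, 166, 166) = #A6A6A6.
Per channel, c → c + 0.88(255 − c):
  R: 166 + 78.32 = 244.32 → 244
  G: 166 + 78.32 = 244.32 → 244
  B: 166 + 78.32 = 244.32 → 244
rgb(244, 244, 244) = #F4F4F4.

#F4F4F4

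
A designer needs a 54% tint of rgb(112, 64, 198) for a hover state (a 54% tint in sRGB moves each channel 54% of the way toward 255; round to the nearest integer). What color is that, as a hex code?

#BDA7E5

Lerp each channel 54% toward 255:
  R: 112 + 0.54×(255−112) = 112 + 77.22 = 189.22 → 189
  G: 64 + 0.54×(255−64) = 64 + 103.14 = 167.14 → 167
  B: 198 + 30.78 = 228.78 → 229
rgb(189, 167, 229) = #BDA7E5.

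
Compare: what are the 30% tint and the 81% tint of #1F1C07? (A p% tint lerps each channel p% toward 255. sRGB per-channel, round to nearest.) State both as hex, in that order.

#1F1C07 is rgb(31, 28, 7).
30% tint:
  R: 31 + 67.2 = 98.2 → 98
  G: 28 + 0.3×(255−28) = 28 + 68.1 = 96.1 → 96
  B: 7 + 0.3×(255−7) = 7 + 74.4 = 81.4 → 81
  → #626051
81% tint:
  R: 31 + 0.81×(255−31) = 31 + 181.44 = 212.44 → 212
  G: 28 + 183.87 = 211.87 → 212
  B: 7 + 0.81×(255−7) = 7 + 200.88 = 207.88 → 208
  → #D4D4D0

#626051, #D4D4D0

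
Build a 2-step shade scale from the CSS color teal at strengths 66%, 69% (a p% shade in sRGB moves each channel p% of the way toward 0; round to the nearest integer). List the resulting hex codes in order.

#002c2c, #002828

CSS teal is rgb(0, 128, 128).
66%: (0→0, 128 − 84.48 = 43.52→44, 128 − 84.48 = 43.52→44) → #002c2c
69%: (0→0, 128 − 88.32 = 39.68→40, 128 − 88.32 = 39.68→40) → #002828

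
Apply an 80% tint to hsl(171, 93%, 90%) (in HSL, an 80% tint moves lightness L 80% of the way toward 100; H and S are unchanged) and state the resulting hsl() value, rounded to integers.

hsl(171, 93%, 98%)

L moves 80% from 90 toward 100: 90 + 8 = 98 → 98.
H and S are unchanged.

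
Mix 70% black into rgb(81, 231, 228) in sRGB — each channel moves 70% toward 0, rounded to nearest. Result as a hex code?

Per channel, c → c + 0.7(0 − c):
  R: 81 + 0.7×(0−81) = 81 − 56.7 = 24.3 → 24
  G: 231 + 0.7×(0−231) = 231 − 161.7 = 69.3 → 69
  B: 228 − 159.6 = 68.4 → 68
rgb(24, 69, 68) = #184544.

#184544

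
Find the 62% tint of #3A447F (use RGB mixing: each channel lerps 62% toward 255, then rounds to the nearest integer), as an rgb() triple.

rgb(180, 184, 206)

#3A447F is rgb(58, 68, 127).
Per channel, c → c + 0.62(255 − c):
  R: 58 + 122.14 = 180.14 → 180
  G: 68 + 115.94 = 183.94 → 184
  B: 127 + 0.62×(255−127) = 127 + 79.36 = 206.36 → 206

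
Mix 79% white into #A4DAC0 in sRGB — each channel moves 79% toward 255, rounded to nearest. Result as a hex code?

#ECF7F2

#A4DAC0 is rgb(164, 218, 192).
Per channel, c → c + 0.79(255 − c):
  R: 164 + 0.79×(255−164) = 164 + 71.89 = 235.89 → 236
  G: 218 + 29.23 = 247.23 → 247
  B: 192 + 0.79×(255−192) = 192 + 49.77 = 241.77 → 242
rgb(236, 247, 242) = #ECF7F2.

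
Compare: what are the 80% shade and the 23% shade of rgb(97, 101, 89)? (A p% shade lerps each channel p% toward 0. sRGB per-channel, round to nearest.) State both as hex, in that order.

80% shade:
  R: 97 + 0.8×(0−97) = 97 − 77.6 = 19.4 → 19
  G: 101 + 0.8×(0−101) = 101 − 80.8 = 20.2 → 20
  B: 89 − 71.2 = 17.8 → 18
  → #131412
23% shade:
  R: 97 − 22.31 = 74.69 → 75
  G: 101 + 0.23×(0−101) = 101 − 23.23 = 77.77 → 78
  B: 89 − 20.47 = 68.53 → 69
  → #4B4E45

#131412, #4B4E45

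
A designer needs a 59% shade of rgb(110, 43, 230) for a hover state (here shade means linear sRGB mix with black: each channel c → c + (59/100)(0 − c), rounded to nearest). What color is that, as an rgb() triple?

rgb(45, 18, 94)

Per channel, c → c + 0.59(0 − c):
  R: 110 − 64.9 = 45.1 → 45
  G: 43 − 25.37 = 17.63 → 18
  B: 230 + 0.59×(0−230) = 230 − 135.7 = 94.3 → 94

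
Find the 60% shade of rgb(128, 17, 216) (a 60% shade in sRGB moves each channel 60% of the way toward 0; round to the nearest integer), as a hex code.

A 60% shade moves each channel 60% toward 0:
  R: 128 + 0.6×(0−128) = 128 − 76.8 = 51.2 → 51
  G: 17 + 0.6×(0−17) = 17 − 10.2 = 6.8 → 7
  B: 216 + 0.6×(0−216) = 216 − 129.6 = 86.4 → 86
rgb(51, 7, 86) = #330756.

#330756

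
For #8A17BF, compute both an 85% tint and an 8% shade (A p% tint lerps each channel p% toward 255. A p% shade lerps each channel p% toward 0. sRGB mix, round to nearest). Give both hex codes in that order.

#EDDCF5, #7F15B0

#8A17BF is rgb(138, 23, 191).
85% tint:
  R: 138 + 0.85×(255−138) = 138 + 99.45 = 237.45 → 237
  G: 23 + 197.2 = 220.2 → 220
  B: 191 + 0.85×(255−191) = 191 + 54.4 = 245.4 → 245
  → #EDDCF5
8% shade:
  R: 138 + 0.08×(0−138) = 138 − 11.04 = 126.96 → 127
  G: 23 + 0.08×(0−23) = 23 − 1.84 = 21.16 → 21
  B: 191 − 15.28 = 175.72 → 176
  → #7F15B0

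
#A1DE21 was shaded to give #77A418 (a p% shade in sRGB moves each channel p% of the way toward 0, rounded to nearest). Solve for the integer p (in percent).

26%

#A1DE21 is rgb(161, 222, 33); #77A418 is rgb(119, 164, 24).
On the G channel (widest range): 164 ≈ 222 + (p/100)(0 − 222), so p ≈ 100×(164 − 222)/(0 − 222) = -5800/-222 = 26.13.
p = 26 reproduces all three channels after rounding.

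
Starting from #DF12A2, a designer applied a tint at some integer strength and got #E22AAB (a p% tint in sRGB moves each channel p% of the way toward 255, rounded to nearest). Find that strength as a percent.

#DF12A2 is rgb(223, 18, 162); #E22AAB is rgb(226, 42, 171).
On the G channel (widest range): 42 ≈ 18 + (p/100)(255 − 18), so p ≈ 100×(42 − 18)/(255 − 18) = 2400/237 = 10.13.
p = 10 reproduces all three channels after rounding.

10%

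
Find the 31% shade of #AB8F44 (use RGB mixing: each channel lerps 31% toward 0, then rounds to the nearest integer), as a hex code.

#AB8F44 is rgb(171, 143, 68).
Lerp each channel 31% toward 0:
  R: 171 + 0.31×(0−171) = 171 − 53.01 = 117.99 → 118
  G: 143 + 0.31×(0−143) = 143 − 44.33 = 98.67 → 99
  B: 68 − 21.08 = 46.92 → 47
rgb(118, 99, 47) = #76632F.

#76632F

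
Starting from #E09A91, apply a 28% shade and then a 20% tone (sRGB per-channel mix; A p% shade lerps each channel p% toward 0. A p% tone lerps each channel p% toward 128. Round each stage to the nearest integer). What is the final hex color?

#E09A91 is rgb(224, 154, 145).
Lerp each channel 28% toward 0:
  R: 224 + 0.28×(0−224) = 224 − 62.72 = 161.28 → 161
  G: 154 − 43.12 = 110.88 → 111
  B: 145 − 40.6 = 104.4 → 104
After the shade: rgb(161, 111, 104) = #A16F68.
A 20% tone moves each channel 20% toward 128:
  R: 161 + 0.2×(128−161) = 161 − 6.6 = 154.4 → 154
  G: 111 + 0.2×(128−111) = 111 + 3.4 = 114.4 → 114
  B: 104 + 0.2×(128−104) = 104 + 4.8 = 108.8 → 109
rgb(154, 114, 109) = #9A726D.

#9A726D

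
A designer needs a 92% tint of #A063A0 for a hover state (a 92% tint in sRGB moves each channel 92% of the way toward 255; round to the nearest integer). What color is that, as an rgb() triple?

rgb(247, 243, 247)

#A063A0 is rgb(160, 99, 160).
A 92% tint moves each channel 92% toward 255:
  R: 160 + 0.92×(255−160) = 160 + 87.4 = 247.4 → 247
  G: 99 + 0.92×(255−99) = 99 + 143.52 = 242.52 → 243
  B: 160 + 87.4 = 247.4 → 247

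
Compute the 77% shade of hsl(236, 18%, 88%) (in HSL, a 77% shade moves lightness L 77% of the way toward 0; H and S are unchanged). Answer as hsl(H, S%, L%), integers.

L moves 77% from 88 toward 0: 88 − 67.76 = 20.24 → 20.
H and S are unchanged.

hsl(236, 18%, 20%)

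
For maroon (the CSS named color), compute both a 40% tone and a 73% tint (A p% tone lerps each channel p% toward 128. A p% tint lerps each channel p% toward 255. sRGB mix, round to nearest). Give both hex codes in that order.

#803333, #ddbaba

CSS maroon is rgb(128, 0, 0).
40% tone:
  R: 128 + 0 = 128 → 128
  G: 0 + 0.4×(128−0) = 0 + 51.2 = 51.2 → 51
  B: 0 + 51.2 = 51.2 → 51
  → #803333
73% tint:
  R: 128 + 92.71 = 220.71 → 221
  G: 0 + 186.15 = 186.15 → 186
  B: 0 + 186.15 = 186.15 → 186
  → #ddbaba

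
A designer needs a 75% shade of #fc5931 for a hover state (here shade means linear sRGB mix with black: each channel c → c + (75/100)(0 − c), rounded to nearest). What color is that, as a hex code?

#fc5931 is rgb(252, 89, 49).
Per channel, c → c + 0.75(0 − c):
  R: 252 + 0.75×(0−252) = 252 − 189 = 63 → 63
  G: 89 + 0.75×(0−89) = 89 − 66.75 = 22.25 → 22
  B: 49 − 36.75 = 12.25 → 12
rgb(63, 22, 12) = #3f160c.

#3f160c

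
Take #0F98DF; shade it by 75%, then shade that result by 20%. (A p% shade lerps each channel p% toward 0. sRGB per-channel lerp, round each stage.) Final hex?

#0F98DF is rgb(15, 152, 223).
Lerp each channel 75% toward 0:
  R: 15 + 0.75×(0−15) = 15 − 11.25 = 3.75 → 4
  G: 152 − 114 = 38 → 38
  B: 223 + 0.75×(0−223) = 223 − 167.25 = 55.75 → 56
After the shade: rgb(4, 38, 56) = #042638.
Lerp each channel 20% toward 0:
  R: 4 + 0.2×(0−4) = 4 − 0.8 = 3.2 → 3
  G: 38 + 0.2×(0−38) = 38 − 7.6 = 30.4 → 30
  B: 56 + 0.2×(0−56) = 56 − 11.2 = 44.8 → 45
rgb(3, 30, 45) = #031E2D.

#031E2D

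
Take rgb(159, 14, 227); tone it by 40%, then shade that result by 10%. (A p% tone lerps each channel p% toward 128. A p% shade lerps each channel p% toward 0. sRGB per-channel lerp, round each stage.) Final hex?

Lerp each channel 40% toward 128:
  R: 159 + 0.4×(128−159) = 159 − 12.4 = 146.6 → 147
  G: 14 + 45.6 = 59.6 → 60
  B: 227 + 0.4×(128−227) = 227 − 39.6 = 187.4 → 187
After the tone: rgb(147, 60, 187) = #933CBB.
Per channel, c → c + 0.1(0 − c):
  R: 147 + 0.1×(0−147) = 147 − 14.7 = 132.3 → 132
  G: 60 + 0.1×(0−60) = 60 − 6 = 54 → 54
  B: 187 − 18.7 = 168.3 → 168
rgb(132, 54, 168) = #8436A8.

#8436A8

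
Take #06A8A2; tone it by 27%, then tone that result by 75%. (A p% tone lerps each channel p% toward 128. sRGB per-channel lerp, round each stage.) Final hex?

#06A8A2 is rgb(6, 168, 162).
Lerp each channel 27% toward 128:
  R: 6 + 0.27×(128−6) = 6 + 32.94 = 38.94 → 39
  G: 168 − 10.8 = 157.2 → 157
  B: 162 + 0.27×(128−162) = 162 − 9.18 = 152.82 → 153
After the tone: rgb(39, 157, 153) = #279D99.
Per channel, c → c + 0.75(128 − c):
  R: 39 + 66.75 = 105.75 → 106
  G: 157 + 0.75×(128−157) = 157 − 21.75 = 135.25 → 135
  B: 153 + 0.75×(128−153) = 153 − 18.75 = 134.25 → 134
rgb(106, 135, 134) = #6A8786.

#6A8786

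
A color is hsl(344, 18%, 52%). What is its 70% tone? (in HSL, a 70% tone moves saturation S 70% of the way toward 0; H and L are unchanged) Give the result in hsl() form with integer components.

S moves 70% from 18 toward 0: 18 − 12.6 = 5.4 → 5.
H and L are unchanged.

hsl(344, 5%, 52%)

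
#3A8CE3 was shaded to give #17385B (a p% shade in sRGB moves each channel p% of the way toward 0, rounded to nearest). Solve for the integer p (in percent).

60%

#3A8CE3 is rgb(58, 140, 227); #17385B is rgb(23, 56, 91).
On the B channel (widest range): 91 ≈ 227 + (p/100)(0 − 227), so p ≈ 100×(91 − 227)/(0 − 227) = -13600/-227 = 59.91.
p = 60 reproduces all three channels after rounding.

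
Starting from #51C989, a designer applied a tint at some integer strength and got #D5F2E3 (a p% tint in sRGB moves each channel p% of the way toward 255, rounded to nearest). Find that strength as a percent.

76%

#51C989 is rgb(81, 201, 137); #D5F2E3 is rgb(213, 242, 227).
On the R channel (widest range): 213 ≈ 81 + (p/100)(255 − 81), so p ≈ 100×(213 − 81)/(255 − 81) = 13200/174 = 75.86.
p = 76 reproduces all three channels after rounding.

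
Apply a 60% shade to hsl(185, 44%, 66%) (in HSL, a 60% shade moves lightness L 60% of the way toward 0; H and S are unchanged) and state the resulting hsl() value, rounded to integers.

hsl(185, 44%, 26%)

L moves 60% from 66 toward 0: 66 − 39.6 = 26.4 → 26.
H and S are unchanged.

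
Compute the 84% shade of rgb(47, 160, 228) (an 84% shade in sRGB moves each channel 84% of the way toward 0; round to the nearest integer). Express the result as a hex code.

Lerp each channel 84% toward 0:
  R: 47 + 0.84×(0−47) = 47 − 39.48 = 7.52 → 8
  G: 160 − 134.4 = 25.6 → 26
  B: 228 − 191.52 = 36.48 → 36
rgb(8, 26, 36) = #081A24.

#081A24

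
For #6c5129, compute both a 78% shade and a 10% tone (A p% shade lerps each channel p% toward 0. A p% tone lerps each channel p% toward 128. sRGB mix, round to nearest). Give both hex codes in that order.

#181209, #6e5632

#6c5129 is rgb(108, 81, 41).
78% shade:
  R: 108 + 0.78×(0−108) = 108 − 84.24 = 23.76 → 24
  G: 81 − 63.18 = 17.82 → 18
  B: 41 + 0.78×(0−41) = 41 − 31.98 = 9.02 → 9
  → #181209
10% tone:
  R: 108 + 2 = 110 → 110
  G: 81 + 4.7 = 85.7 → 86
  B: 41 + 8.7 = 49.7 → 50
  → #6e5632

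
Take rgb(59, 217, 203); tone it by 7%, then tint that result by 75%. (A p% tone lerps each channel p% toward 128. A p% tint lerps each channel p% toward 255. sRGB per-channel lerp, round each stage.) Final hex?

Per channel, c → c + 0.07(128 − c):
  R: 59 + 4.83 = 63.83 → 64
  G: 217 + 0.07×(128−217) = 217 − 6.23 = 210.77 → 211
  B: 203 − 5.25 = 197.75 → 198
After the tone: rgb(64, 211, 198) = #40D3C6.
Per channel, c → c + 0.75(255 − c):
  R: 64 + 0.75×(255−64) = 64 + 143.25 = 207.25 → 207
  G: 211 + 0.75×(255−211) = 211 + 33 = 244 → 244
  B: 198 + 42.75 = 240.75 → 241
rgb(207, 244, 241) = #CFF4F1.

#CFF4F1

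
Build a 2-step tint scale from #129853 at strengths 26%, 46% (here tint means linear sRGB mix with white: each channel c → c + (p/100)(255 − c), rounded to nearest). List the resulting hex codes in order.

#129853 is rgb(18, 152, 83).
26%: (18 + 61.62 = 79.62→80, 152 + 26.78 = 178.78→179, 83 + 44.72 = 127.72→128) → #50b380
46%: (18 + 109.02 = 127.02→127, 152 + 47.38 = 199.38→199, 83 + 79.12 = 162.12→162) → #7fc7a2

#50b380, #7fc7a2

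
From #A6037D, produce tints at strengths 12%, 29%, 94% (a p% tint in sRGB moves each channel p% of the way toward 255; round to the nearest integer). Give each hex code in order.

#A6037D is rgb(166, 3, 125).
12%: (166 + 10.68 = 176.68→177, 3 + 30.24 = 33.24→33, 125 + 15.6 = 140.6→141) → #B1218D
29%: (166 + 25.81 = 191.81→192, 3 + 73.08 = 76.08→76, 125 + 37.7 = 162.7→163) → #C04CA3
94%: (166 + 83.66 = 249.66→250, 3 + 236.88 = 239.88→240, 125 + 122.2 = 247.2→247) → #FAF0F7

#B1218D, #C04CA3, #FAF0F7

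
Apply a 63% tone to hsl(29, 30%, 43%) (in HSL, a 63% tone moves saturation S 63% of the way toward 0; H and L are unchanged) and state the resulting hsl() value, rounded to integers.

S moves 63% from 30 toward 0: 30 − 18.9 = 11.1 → 11.
H and L are unchanged.

hsl(29, 11%, 43%)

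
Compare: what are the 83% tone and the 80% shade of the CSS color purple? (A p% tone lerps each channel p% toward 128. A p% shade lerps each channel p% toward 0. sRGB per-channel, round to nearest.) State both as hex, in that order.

CSS purple is rgb(128, 0, 128).
83% tone:
  R: 128 + 0 = 128 → 128
  G: 0 + 0.83×(128−0) = 0 + 106.24 = 106.24 → 106
  B: 128 + 0.83×(128−128) = 128 + 0 = 128 → 128
  → #806A80
80% shade:
  R: 128 − 102.4 = 25.6 → 26
  G: 0 + 0 = 0 → 0
  B: 128 − 102.4 = 25.6 → 26
  → #1A001A

#806A80, #1A001A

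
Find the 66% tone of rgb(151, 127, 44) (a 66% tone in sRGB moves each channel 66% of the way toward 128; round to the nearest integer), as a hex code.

#888063

Lerp each channel 66% toward 128:
  R: 151 + 0.66×(128−151) = 151 − 15.18 = 135.82 → 136
  G: 127 + 0.66×(128−127) = 127 + 0.66 = 127.66 → 128
  B: 44 + 0.66×(128−44) = 44 + 55.44 = 99.44 → 99
rgb(136, 128, 99) = #888063.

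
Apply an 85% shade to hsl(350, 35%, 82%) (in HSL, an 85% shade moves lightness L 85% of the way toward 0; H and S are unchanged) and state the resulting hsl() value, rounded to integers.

L moves 85% from 82 toward 0: 82 − 69.7 = 12.3 → 12.
H and S are unchanged.

hsl(350, 35%, 12%)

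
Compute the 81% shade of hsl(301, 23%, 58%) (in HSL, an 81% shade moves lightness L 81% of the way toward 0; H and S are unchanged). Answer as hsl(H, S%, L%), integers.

L moves 81% from 58 toward 0: 58 − 46.98 = 11.02 → 11.
H and S are unchanged.

hsl(301, 23%, 11%)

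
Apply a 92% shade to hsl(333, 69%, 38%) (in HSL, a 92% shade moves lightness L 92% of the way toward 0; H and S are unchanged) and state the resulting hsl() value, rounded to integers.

hsl(333, 69%, 3%)

L moves 92% from 38 toward 0: 38 − 34.96 = 3.04 → 3.
H and S are unchanged.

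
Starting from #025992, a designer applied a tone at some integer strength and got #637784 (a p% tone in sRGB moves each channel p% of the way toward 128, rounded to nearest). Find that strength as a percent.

#025992 is rgb(2, 89, 146); #637784 is rgb(99, 119, 132).
On the R channel (widest range): 99 ≈ 2 + (p/100)(128 − 2), so p ≈ 100×(99 − 2)/(128 − 2) = 9700/126 = 76.98.
p = 77 reproduces all three channels after rounding.

77%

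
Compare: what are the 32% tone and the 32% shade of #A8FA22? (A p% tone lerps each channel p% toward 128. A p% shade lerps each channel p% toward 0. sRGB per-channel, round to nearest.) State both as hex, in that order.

#A8FA22 is rgb(168, 250, 34).
32% tone:
  R: 168 + 0.32×(128−168) = 168 − 12.8 = 155.2 → 155
  G: 250 − 39.04 = 210.96 → 211
  B: 34 + 30.08 = 64.08 → 64
  → #9BD340
32% shade:
  R: 168 + 0.32×(0−168) = 168 − 53.76 = 114.24 → 114
  G: 250 + 0.32×(0−250) = 250 − 80 = 170 → 170
  B: 34 + 0.32×(0−34) = 34 − 10.88 = 23.12 → 23
  → #72AA17

#9BD340, #72AA17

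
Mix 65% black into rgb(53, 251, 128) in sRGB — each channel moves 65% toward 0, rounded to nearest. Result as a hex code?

#13582d

Lerp each channel 65% toward 0:
  R: 53 − 34.45 = 18.55 → 19
  G: 251 + 0.65×(0−251) = 251 − 163.15 = 87.85 → 88
  B: 128 − 83.2 = 44.8 → 45
rgb(19, 88, 45) = #13582d.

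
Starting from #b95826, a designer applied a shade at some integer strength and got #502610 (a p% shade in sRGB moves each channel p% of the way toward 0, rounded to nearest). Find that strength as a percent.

#b95826 is rgb(185, 88, 38); #502610 is rgb(80, 38, 16).
On the R channel (widest range): 80 ≈ 185 + (p/100)(0 − 185), so p ≈ 100×(80 − 185)/(0 − 185) = -10500/-185 = 56.76.
p = 57 reproduces all three channels after rounding.

57%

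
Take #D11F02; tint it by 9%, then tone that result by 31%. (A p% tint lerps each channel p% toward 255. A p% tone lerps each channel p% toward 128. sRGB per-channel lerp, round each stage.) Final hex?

#BB4B39

#D11F02 is rgb(209, 31, 2).
Lerp each channel 9% toward 255:
  R: 209 + 0.09×(255−209) = 209 + 4.14 = 213.14 → 213
  G: 31 + 20.16 = 51.16 → 51
  B: 2 + 22.77 = 24.77 → 25
After the tint: rgb(213, 51, 25) = #D53319.
Per channel, c → c + 0.31(128 − c):
  R: 213 + 0.31×(128−213) = 213 − 26.35 = 186.65 → 187
  G: 51 + 23.87 = 74.87 → 75
  B: 25 + 0.31×(128−25) = 25 + 31.93 = 56.93 → 57
rgb(187, 75, 57) = #BB4B39.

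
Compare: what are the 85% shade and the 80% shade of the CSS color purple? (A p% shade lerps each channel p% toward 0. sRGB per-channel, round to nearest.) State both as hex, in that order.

CSS purple is rgb(128, 0, 128).
85% shade:
  R: 128 + 0.85×(0−128) = 128 − 108.8 = 19.2 → 19
  G: 0 + 0.85×(0−0) = 0 + 0 = 0 → 0
  B: 128 − 108.8 = 19.2 → 19
  → #130013
80% shade:
  R: 128 − 102.4 = 25.6 → 26
  G: 0 + 0.8×(0−0) = 0 + 0 = 0 → 0
  B: 128 + 0.8×(0−128) = 128 − 102.4 = 25.6 → 26
  → #1A001A

#130013, #1A001A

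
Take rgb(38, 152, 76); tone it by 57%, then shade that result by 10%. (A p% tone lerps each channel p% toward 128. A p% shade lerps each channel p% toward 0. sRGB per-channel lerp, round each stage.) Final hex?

Per channel, c → c + 0.57(128 − c):
  R: 38 + 51.3 = 89.3 → 89
  G: 152 − 13.68 = 138.32 → 138
  B: 76 + 29.64 = 105.64 → 106
After the tone: rgb(89, 138, 106) = #598a6a.
Lerp each channel 10% toward 0:
  R: 89 + 0.1×(0−89) = 89 − 8.9 = 80.1 → 80
  G: 138 + 0.1×(0−138) = 138 − 13.8 = 124.2 → 124
  B: 106 + 0.1×(0−106) = 106 − 10.6 = 95.4 → 95
rgb(80, 124, 95) = #507c5f.

#507c5f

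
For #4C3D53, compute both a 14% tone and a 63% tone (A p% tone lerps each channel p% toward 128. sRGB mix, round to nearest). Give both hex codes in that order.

#534659, #6D676F

#4C3D53 is rgb(76, 61, 83).
14% tone:
  R: 76 + 7.28 = 83.28 → 83
  G: 61 + 9.38 = 70.38 → 70
  B: 83 + 0.14×(128−83) = 83 + 6.3 = 89.3 → 89
  → #534659
63% tone:
  R: 76 + 0.63×(128−76) = 76 + 32.76 = 108.76 → 109
  G: 61 + 42.21 = 103.21 → 103
  B: 83 + 28.35 = 111.35 → 111
  → #6D676F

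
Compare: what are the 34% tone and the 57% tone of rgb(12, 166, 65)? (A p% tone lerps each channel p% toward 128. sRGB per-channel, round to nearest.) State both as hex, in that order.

#339956, #4E9065

34% tone:
  R: 12 + 0.34×(128−12) = 12 + 39.44 = 51.44 → 51
  G: 166 + 0.34×(128−166) = 166 − 12.92 = 153.08 → 153
  B: 65 + 21.42 = 86.42 → 86
  → #339956
57% tone:
  R: 12 + 0.57×(128−12) = 12 + 66.12 = 78.12 → 78
  G: 166 − 21.66 = 144.34 → 144
  B: 65 + 0.57×(128−65) = 65 + 35.91 = 100.91 → 101
  → #4E9065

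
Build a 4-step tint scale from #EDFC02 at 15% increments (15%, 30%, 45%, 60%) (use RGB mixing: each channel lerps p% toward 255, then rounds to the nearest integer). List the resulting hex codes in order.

#EDFC02 is rgb(237, 252, 2).
15%: (237 + 2.7 = 239.7→240, 252→252, 2 + 37.95 = 39.95→40) → #F0FC28
30%: (237 + 5.4 = 242.4→242, 252 + 0.9 = 252.9→253, 2 + 75.9 = 77.9→78) → #F2FD4E
45%: (237 + 8.1 = 245.1→245, 252 + 1.35 = 253.35→253, 2 + 113.85 = 115.85→116) → #F5FD74
60%: (237 + 10.8 = 247.8→248, 252 + 1.8 = 253.8→254, 2 + 151.8 = 153.8→154) → #F8FE9A

#F0FC28, #F2FD4E, #F5FD74, #F8FE9A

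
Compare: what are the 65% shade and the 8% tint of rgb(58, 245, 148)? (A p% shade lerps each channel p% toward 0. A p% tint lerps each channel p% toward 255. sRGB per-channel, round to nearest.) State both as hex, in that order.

65% shade:
  R: 58 − 37.7 = 20.3 → 20
  G: 245 + 0.65×(0−245) = 245 − 159.25 = 85.75 → 86
  B: 148 + 0.65×(0−148) = 148 − 96.2 = 51.8 → 52
  → #145634
8% tint:
  R: 58 + 0.08×(255−58) = 58 + 15.76 = 73.76 → 74
  G: 245 + 0.8 = 245.8 → 246
  B: 148 + 8.56 = 156.56 → 157
  → #4af69d

#145634, #4af69d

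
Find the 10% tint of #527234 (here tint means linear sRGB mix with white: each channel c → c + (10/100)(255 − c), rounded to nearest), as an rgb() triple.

#527234 is rgb(82, 114, 52).
Per channel, c → c + 0.1(255 − c):
  R: 82 + 0.1×(255−82) = 82 + 17.3 = 99.3 → 99
  G: 114 + 14.1 = 128.1 → 128
  B: 52 + 0.1×(255−52) = 52 + 20.3 = 72.3 → 72

rgb(99, 128, 72)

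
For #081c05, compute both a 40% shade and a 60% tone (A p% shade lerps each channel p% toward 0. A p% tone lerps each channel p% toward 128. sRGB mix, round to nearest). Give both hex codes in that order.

#081c05 is rgb(8, 28, 5).
40% shade:
  R: 8 + 0.4×(0−8) = 8 − 3.2 = 4.8 → 5
  G: 28 + 0.4×(0−28) = 28 − 11.2 = 16.8 → 17
  B: 5 + 0.4×(0−5) = 5 − 2 = 3 → 3
  → #051103
60% tone:
  R: 8 + 0.6×(128−8) = 8 + 72 = 80 → 80
  G: 28 + 0.6×(128−28) = 28 + 60 = 88 → 88
  B: 5 + 0.6×(128−5) = 5 + 73.8 = 78.8 → 79
  → #50584f

#051103, #50584f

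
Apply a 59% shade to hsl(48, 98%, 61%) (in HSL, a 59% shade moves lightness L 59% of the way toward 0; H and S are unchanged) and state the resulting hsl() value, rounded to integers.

hsl(48, 98%, 25%)

L moves 59% from 61 toward 0: 61 − 35.99 = 25.01 → 25.
H and S are unchanged.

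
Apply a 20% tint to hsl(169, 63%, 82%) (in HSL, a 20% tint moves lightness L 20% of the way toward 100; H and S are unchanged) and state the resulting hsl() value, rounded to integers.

hsl(169, 63%, 86%)

L moves 20% from 82 toward 100: 82 + 3.6 = 85.6 → 86.
H and S are unchanged.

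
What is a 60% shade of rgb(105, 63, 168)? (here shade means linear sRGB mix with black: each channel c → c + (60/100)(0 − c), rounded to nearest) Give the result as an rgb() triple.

rgb(42, 25, 67)

A 60% shade moves each channel 60% toward 0:
  R: 105 + 0.6×(0−105) = 105 − 63 = 42 → 42
  G: 63 + 0.6×(0−63) = 63 − 37.8 = 25.2 → 25
  B: 168 − 100.8 = 67.2 → 67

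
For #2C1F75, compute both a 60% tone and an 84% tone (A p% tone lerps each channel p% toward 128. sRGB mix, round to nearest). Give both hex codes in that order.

#5E597C, #73707E

#2C1F75 is rgb(44, 31, 117).
60% tone:
  R: 44 + 50.4 = 94.4 → 94
  G: 31 + 0.6×(128−31) = 31 + 58.2 = 89.2 → 89
  B: 117 + 0.6×(128−117) = 117 + 6.6 = 123.6 → 124
  → #5E597C
84% tone:
  R: 44 + 70.56 = 114.56 → 115
  G: 31 + 0.84×(128−31) = 31 + 81.48 = 112.48 → 112
  B: 117 + 0.84×(128−117) = 117 + 9.24 = 126.24 → 126
  → #73707E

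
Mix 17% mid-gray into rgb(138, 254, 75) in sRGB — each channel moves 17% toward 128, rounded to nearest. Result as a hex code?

A 17% tone moves each channel 17% toward 128:
  R: 138 − 1.7 = 136.3 → 136
  G: 254 + 0.17×(128−254) = 254 − 21.42 = 232.58 → 233
  B: 75 + 9.01 = 84.01 → 84
rgb(136, 233, 84) = #88E954.

#88E954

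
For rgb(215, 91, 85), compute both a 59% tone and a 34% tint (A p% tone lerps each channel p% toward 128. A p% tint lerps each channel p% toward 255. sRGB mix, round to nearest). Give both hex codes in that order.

59% tone:
  R: 215 − 51.33 = 163.67 → 164
  G: 91 + 0.59×(128−91) = 91 + 21.83 = 112.83 → 113
  B: 85 + 25.37 = 110.37 → 110
  → #A4716E
34% tint:
  R: 215 + 13.6 = 228.6 → 229
  G: 91 + 0.34×(255−91) = 91 + 55.76 = 146.76 → 147
  B: 85 + 0.34×(255−85) = 85 + 57.8 = 142.8 → 143
  → #E5938F

#A4716E, #E5938F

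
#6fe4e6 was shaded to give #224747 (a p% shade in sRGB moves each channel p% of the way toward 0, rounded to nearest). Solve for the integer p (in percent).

#6fe4e6 is rgb(111, 228, 230); #224747 is rgb(34, 71, 71).
On the B channel (widest range): 71 ≈ 230 + (p/100)(0 − 230), so p ≈ 100×(71 − 230)/(0 − 230) = -15900/-230 = 69.13.
p = 69 reproduces all three channels after rounding.

69%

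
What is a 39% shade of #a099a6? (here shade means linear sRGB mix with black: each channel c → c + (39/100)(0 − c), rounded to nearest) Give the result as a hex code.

#a099a6 is rgb(160, 153, 166).
Lerp each channel 39% toward 0:
  R: 160 + 0.39×(0−160) = 160 − 62.4 = 97.6 → 98
  G: 153 + 0.39×(0−153) = 153 − 59.67 = 93.33 → 93
  B: 166 + 0.39×(0−166) = 166 − 64.74 = 101.26 → 101
rgb(98, 93, 101) = #625d65.

#625d65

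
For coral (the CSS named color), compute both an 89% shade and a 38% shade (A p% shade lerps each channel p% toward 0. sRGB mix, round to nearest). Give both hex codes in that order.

#1C0E09, #9E4F32

CSS coral is rgb(255, 127, 80).
89% shade:
  R: 255 + 0.89×(0−255) = 255 − 226.95 = 28.05 → 28
  G: 127 + 0.89×(0−127) = 127 − 113.03 = 13.97 → 14
  B: 80 − 71.2 = 8.8 → 9
  → #1C0E09
38% shade:
  R: 255 + 0.38×(0−255) = 255 − 96.9 = 158.1 → 158
  G: 127 + 0.38×(0−127) = 127 − 48.26 = 78.74 → 79
  B: 80 − 30.4 = 49.6 → 50
  → #9E4F32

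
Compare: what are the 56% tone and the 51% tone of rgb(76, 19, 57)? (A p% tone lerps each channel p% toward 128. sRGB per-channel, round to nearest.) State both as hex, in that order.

56% tone:
  R: 76 + 0.56×(128−76) = 76 + 29.12 = 105.12 → 105
  G: 19 + 61.04 = 80.04 → 80
  B: 57 + 0.56×(128−57) = 57 + 39.76 = 96.76 → 97
  → #695061
51% tone:
  R: 76 + 26.52 = 102.52 → 103
  G: 19 + 0.51×(128−19) = 19 + 55.59 = 74.59 → 75
  B: 57 + 0.51×(128−57) = 57 + 36.21 = 93.21 → 93
  → #674b5d

#695061, #674b5d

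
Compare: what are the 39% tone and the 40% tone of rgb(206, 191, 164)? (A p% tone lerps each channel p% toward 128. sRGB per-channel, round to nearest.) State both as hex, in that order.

#b0a696, #afa696

39% tone:
  R: 206 + 0.39×(128−206) = 206 − 30.42 = 175.58 → 176
  G: 191 + 0.39×(128−191) = 191 − 24.57 = 166.43 → 166
  B: 164 − 14.04 = 149.96 → 150
  → #b0a696
40% tone:
  R: 206 + 0.4×(128−206) = 206 − 31.2 = 174.8 → 175
  G: 191 − 25.2 = 165.8 → 166
  B: 164 + 0.4×(128−164) = 164 − 14.4 = 149.6 → 150
  → #afa696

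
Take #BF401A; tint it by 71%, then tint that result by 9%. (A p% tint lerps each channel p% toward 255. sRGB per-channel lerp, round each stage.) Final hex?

#BF401A is rgb(191, 64, 26).
Per channel, c → c + 0.71(255 − c):
  R: 191 + 0.71×(255−191) = 191 + 45.44 = 236.44 → 236
  G: 64 + 135.61 = 199.61 → 200
  B: 26 + 0.71×(255−26) = 26 + 162.59 = 188.59 → 189
After the tint: rgb(236, 200, 189) = #ECC8BD.
Per channel, c → c + 0.09(255 − c):
  R: 236 + 0.09×(255−236) = 236 + 1.71 = 237.71 → 238
  G: 200 + 0.09×(255−200) = 200 + 4.95 = 204.95 → 205
  B: 189 + 5.94 = 194.94 → 195
rgb(238, 205, 195) = #EECDC3.

#EECDC3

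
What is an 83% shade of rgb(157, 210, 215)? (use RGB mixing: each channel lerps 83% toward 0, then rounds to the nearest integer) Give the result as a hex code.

#1b2425

Lerp each channel 83% toward 0:
  R: 157 + 0.83×(0−157) = 157 − 130.31 = 26.69 → 27
  G: 210 − 174.3 = 35.7 → 36
  B: 215 + 0.83×(0−215) = 215 − 178.45 = 36.55 → 37
rgb(27, 36, 37) = #1b2425.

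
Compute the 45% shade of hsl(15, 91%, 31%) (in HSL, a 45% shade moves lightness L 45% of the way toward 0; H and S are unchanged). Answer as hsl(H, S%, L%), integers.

L moves 45% from 31 toward 0: 31 − 13.95 = 17.05 → 17.
H and S are unchanged.

hsl(15, 91%, 17%)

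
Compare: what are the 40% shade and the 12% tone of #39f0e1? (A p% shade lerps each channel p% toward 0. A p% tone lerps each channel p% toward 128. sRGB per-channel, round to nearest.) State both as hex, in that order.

#229087, #42e3d5

#39f0e1 is rgb(57, 240, 225).
40% shade:
  R: 57 + 0.4×(0−57) = 57 − 22.8 = 34.2 → 34
  G: 240 − 96 = 144 → 144
  B: 225 + 0.4×(0−225) = 225 − 90 = 135 → 135
  → #229087
12% tone:
  R: 57 + 0.12×(128−57) = 57 + 8.52 = 65.52 → 66
  G: 240 − 13.44 = 226.56 → 227
  B: 225 + 0.12×(128−225) = 225 − 11.64 = 213.36 → 213
  → #42e3d5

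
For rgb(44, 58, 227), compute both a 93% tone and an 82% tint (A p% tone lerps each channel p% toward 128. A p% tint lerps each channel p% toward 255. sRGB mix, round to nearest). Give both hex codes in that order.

#7a7b87, #d9dcfa

93% tone:
  R: 44 + 0.93×(128−44) = 44 + 78.12 = 122.12 → 122
  G: 58 + 65.1 = 123.1 → 123
  B: 227 + 0.93×(128−227) = 227 − 92.07 = 134.93 → 135
  → #7a7b87
82% tint:
  R: 44 + 0.82×(255−44) = 44 + 173.02 = 217.02 → 217
  G: 58 + 161.54 = 219.54 → 220
  B: 227 + 0.82×(255−227) = 227 + 22.96 = 249.96 → 250
  → #d9dcfa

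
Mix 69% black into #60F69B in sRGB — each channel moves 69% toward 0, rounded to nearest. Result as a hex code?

#1E4C30

#60F69B is rgb(96, 246, 155).
Lerp each channel 69% toward 0:
  R: 96 − 66.24 = 29.76 → 30
  G: 246 + 0.69×(0−246) = 246 − 169.74 = 76.26 → 76
  B: 155 − 106.95 = 48.05 → 48
rgb(30, 76, 48) = #1E4C30.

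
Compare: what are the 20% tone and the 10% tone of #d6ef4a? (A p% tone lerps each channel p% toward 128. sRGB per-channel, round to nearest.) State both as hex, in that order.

#c5d955, #cde44f

#d6ef4a is rgb(214, 239, 74).
20% tone:
  R: 214 − 17.2 = 196.8 → 197
  G: 239 − 22.2 = 216.8 → 217
  B: 74 + 0.2×(128−74) = 74 + 10.8 = 84.8 → 85
  → #c5d955
10% tone:
  R: 214 − 8.6 = 205.4 → 205
  G: 239 + 0.1×(128−239) = 239 − 11.1 = 227.9 → 228
  B: 74 + 5.4 = 79.4 → 79
  → #cde44f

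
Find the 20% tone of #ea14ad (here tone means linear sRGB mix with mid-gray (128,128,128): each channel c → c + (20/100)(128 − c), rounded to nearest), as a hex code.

#d52aa4

#ea14ad is rgb(234, 20, 173).
Per channel, c → c + 0.2(128 − c):
  R: 234 + 0.2×(128−234) = 234 − 21.2 = 212.8 → 213
  G: 20 + 0.2×(128−20) = 20 + 21.6 = 41.6 → 42
  B: 173 − 9 = 164 → 164
rgb(213, 42, 164) = #d52aa4.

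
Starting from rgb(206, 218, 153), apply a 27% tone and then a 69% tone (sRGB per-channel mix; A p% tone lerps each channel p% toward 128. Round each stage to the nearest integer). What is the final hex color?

#929486

A 27% tone moves each channel 27% toward 128:
  R: 206 − 21.06 = 184.94 → 185
  G: 218 − 24.3 = 193.7 → 194
  B: 153 − 6.75 = 146.25 → 146
After the tone: rgb(185, 194, 146) = #b9c292.
A 69% tone moves each channel 69% toward 128:
  R: 185 − 39.33 = 145.67 → 146
  G: 194 − 45.54 = 148.46 → 148
  B: 146 − 12.42 = 133.58 → 134
rgb(146, 148, 134) = #929486.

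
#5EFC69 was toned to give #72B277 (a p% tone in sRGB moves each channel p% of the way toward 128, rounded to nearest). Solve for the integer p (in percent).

60%

#5EFC69 is rgb(94, 252, 105); #72B277 is rgb(114, 178, 119).
On the G channel (widest range): 178 ≈ 252 + (p/100)(128 − 252), so p ≈ 100×(178 − 252)/(128 − 252) = -7400/-124 = 59.68.
p = 60 reproduces all three channels after rounding.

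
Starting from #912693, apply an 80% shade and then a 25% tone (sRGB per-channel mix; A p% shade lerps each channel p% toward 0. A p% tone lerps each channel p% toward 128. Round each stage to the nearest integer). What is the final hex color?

#362636

#912693 is rgb(145, 38, 147).
Lerp each channel 80% toward 0:
  R: 145 + 0.8×(0−145) = 145 − 116 = 29 → 29
  G: 38 − 30.4 = 7.6 → 8
  B: 147 + 0.8×(0−147) = 147 − 117.6 = 29.4 → 29
After the shade: rgb(29, 8, 29) = #1d081d.
Lerp each channel 25% toward 128:
  R: 29 + 24.75 = 53.75 → 54
  G: 8 + 0.25×(128−8) = 8 + 30 = 38 → 38
  B: 29 + 0.25×(128−29) = 29 + 24.75 = 53.75 → 54
rgb(54, 38, 54) = #362636.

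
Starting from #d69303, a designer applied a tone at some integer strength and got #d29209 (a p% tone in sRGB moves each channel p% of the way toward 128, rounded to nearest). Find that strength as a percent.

5%

#d69303 is rgb(214, 147, 3); #d29209 is rgb(210, 146, 9).
On the B channel (widest range): 9 ≈ 3 + (p/100)(128 − 3), so p ≈ 100×(9 − 3)/(128 − 3) = 600/125 = 4.80.
p = 5 reproduces all three channels after rounding.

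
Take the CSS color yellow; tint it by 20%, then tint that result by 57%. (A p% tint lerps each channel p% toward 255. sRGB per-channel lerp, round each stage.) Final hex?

CSS yellow is rgb(255, 255, 0).
Lerp each channel 20% toward 255:
  R: 255 + 0 = 255 → 255
  G: 255 + 0.2×(255−255) = 255 + 0 = 255 → 255
  B: 0 + 51 = 51 → 51
After the tint: rgb(255, 255, 51) = #FFFF33.
Lerp each channel 57% toward 255:
  R: 255 + 0.57×(255−255) = 255 + 0 = 255 → 255
  G: 255 + 0.57×(255−255) = 255 + 0 = 255 → 255
  B: 51 + 116.28 = 167.28 → 167
rgb(255, 255, 167) = #FFFFA7.

#FFFFA7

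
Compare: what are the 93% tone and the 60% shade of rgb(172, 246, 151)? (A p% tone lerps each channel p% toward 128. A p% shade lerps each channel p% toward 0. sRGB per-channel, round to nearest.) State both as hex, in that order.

#838882, #45623c

93% tone:
  R: 172 + 0.93×(128−172) = 172 − 40.92 = 131.08 → 131
  G: 246 + 0.93×(128−246) = 246 − 109.74 = 136.26 → 136
  B: 151 + 0.93×(128−151) = 151 − 21.39 = 129.61 → 130
  → #838882
60% shade:
  R: 172 − 103.2 = 68.8 → 69
  G: 246 − 147.6 = 98.4 → 98
  B: 151 − 90.6 = 60.4 → 60
  → #45623c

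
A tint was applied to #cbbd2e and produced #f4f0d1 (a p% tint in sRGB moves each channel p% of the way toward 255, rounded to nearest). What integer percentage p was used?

78%

#cbbd2e is rgb(203, 189, 46); #f4f0d1 is rgb(244, 240, 209).
On the B channel (widest range): 209 ≈ 46 + (p/100)(255 − 46), so p ≈ 100×(209 − 46)/(255 − 46) = 16300/209 = 77.99.
p = 78 reproduces all three channels after rounding.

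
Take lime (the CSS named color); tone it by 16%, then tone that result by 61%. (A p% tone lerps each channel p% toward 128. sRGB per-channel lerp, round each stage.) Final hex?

#56AA56

CSS lime is rgb(0, 255, 0).
Per channel, c → c + 0.16(128 − c):
  R: 0 + 0.16×(128−0) = 0 + 20.48 = 20.48 → 20
  G: 255 − 20.32 = 234.68 → 235
  B: 0 + 20.48 = 20.48 → 20
After the tone: rgb(20, 235, 20) = #14EB14.
A 61% tone moves each channel 61% toward 128:
  R: 20 + 0.61×(128−20) = 20 + 65.88 = 85.88 → 86
  G: 235 − 65.27 = 169.73 → 170
  B: 20 + 65.88 = 85.88 → 86
rgb(86, 170, 86) = #56AA56.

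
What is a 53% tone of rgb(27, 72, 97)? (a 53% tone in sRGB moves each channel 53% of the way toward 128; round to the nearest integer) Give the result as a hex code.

#516671

Per channel, c → c + 0.53(128 − c):
  R: 27 + 0.53×(128−27) = 27 + 53.53 = 80.53 → 81
  G: 72 + 29.68 = 101.68 → 102
  B: 97 + 0.53×(128−97) = 97 + 16.43 = 113.43 → 113
rgb(81, 102, 113) = #516671.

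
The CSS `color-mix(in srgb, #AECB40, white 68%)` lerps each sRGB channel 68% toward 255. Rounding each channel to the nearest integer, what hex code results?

#AECB40 is rgb(174, 203, 64).
A 68% tint moves each channel 68% toward 255:
  R: 174 + 55.08 = 229.08 → 229
  G: 203 + 35.36 = 238.36 → 238
  B: 64 + 0.68×(255−64) = 64 + 129.88 = 193.88 → 194
rgb(229, 238, 194) = #E5EEC2.

#E5EEC2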